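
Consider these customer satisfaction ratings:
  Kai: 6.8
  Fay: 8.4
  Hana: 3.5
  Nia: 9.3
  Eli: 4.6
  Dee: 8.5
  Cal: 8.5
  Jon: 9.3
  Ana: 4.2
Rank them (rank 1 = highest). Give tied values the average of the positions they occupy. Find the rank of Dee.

Sorted (descending): 9.3, 9.3, 8.5, 8.5, 8.4, 6.8, 4.6, 4.2, 3.5
The 2 values of 9.3 occupy positions 1–2 → average rank (1+2)/2 = 1.5.
The 2 values of 8.5 occupy positions 3–4 → average rank (3+4)/2 = 3.5.
Dee has value 8.5 → rank 3.5.

3.5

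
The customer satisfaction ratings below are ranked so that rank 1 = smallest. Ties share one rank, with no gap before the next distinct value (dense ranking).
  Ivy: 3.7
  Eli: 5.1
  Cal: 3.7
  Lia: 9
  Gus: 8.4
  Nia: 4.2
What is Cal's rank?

Sorted (ascending): 3.7, 3.7, 4.2, 5.1, 8.4, 9
The 2 values of 3.7 share dense rank 1.
Remaining distinct values take the next consecutive integers.
Cal has value 3.7 → rank 1.

1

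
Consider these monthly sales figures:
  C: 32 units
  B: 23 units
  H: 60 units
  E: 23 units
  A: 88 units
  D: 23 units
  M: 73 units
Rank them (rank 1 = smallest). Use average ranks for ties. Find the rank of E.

Sorted (ascending): 23, 23, 23, 32, 60, 73, 88
The 3 values of 23 occupy positions 1–3 → average rank 2.
E has value 23 units → rank 2.

2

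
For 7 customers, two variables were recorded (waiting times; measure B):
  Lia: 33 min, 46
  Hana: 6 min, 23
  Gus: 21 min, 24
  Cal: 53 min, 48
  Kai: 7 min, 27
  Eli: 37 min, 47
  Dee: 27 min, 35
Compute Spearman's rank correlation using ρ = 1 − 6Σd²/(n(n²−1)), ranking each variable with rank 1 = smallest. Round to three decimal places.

Ranks of variable 1: 5, 1, 3, 7, 2, 6, 4
Ranks of variable 2: 5, 1, 2, 7, 3, 6, 4
d = r₁ − r₂: 0, 0, 1, 0, -1, 0, 0
d²: 0, 0, 1, 0, 1, 0, 0; Σd² = 2
ρ = 1 − 6·2/(7·48) = 1 − 12/336 = 0.964

0.964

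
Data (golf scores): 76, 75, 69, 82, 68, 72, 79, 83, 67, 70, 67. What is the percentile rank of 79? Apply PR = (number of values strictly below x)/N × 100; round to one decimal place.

72.7

N = 11.
Strictly below 79: 8. Equal to 79: 1.
PR = 8/11 × 100 = 72.7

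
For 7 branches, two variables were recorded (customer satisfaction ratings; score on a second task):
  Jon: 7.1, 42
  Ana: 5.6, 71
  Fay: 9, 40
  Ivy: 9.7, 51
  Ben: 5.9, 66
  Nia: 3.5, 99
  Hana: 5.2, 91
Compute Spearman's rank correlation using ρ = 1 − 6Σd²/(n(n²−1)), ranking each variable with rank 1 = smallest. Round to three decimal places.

-0.893

Ranks of variable 1: 5, 3, 6, 7, 4, 1, 2
Ranks of variable 2: 2, 5, 1, 3, 4, 7, 6
d = r₁ − r₂: 3, -2, 5, 4, 0, -6, -4
d²: 9, 4, 25, 16, 0, 36, 16; Σd² = 106
ρ = 1 − 6·106/(7·48) = 1 − 636/336 = -0.893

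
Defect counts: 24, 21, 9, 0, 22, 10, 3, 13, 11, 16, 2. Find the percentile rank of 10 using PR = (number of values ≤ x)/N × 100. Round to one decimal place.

N = 11.
Strictly below 10: 4. Equal to 10: 1.
PR = 5/11 × 100 = 45.5

45.5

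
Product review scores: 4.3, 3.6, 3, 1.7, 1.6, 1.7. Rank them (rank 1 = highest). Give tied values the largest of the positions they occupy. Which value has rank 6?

1.6

Sorted (descending): 4.3, 3.6, 3, 1.7, 1.7, 1.6
The 2 values of 1.7 occupy positions 4–5 → each gets rank 5.
Rank 6 → value 1.6.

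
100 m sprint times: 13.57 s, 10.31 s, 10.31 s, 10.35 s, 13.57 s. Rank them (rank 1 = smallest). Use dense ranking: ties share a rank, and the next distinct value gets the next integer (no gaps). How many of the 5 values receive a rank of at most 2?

Sorted (ascending): 10.31, 10.31, 10.35, 13.57, 13.57
The 2 values of 10.31 share dense rank 1.
The 2 values of 13.57 share dense rank 3.
Remaining distinct values take the next consecutive integers.
Ranks ≤ 2: {1, 1, 2} → 3 values.

3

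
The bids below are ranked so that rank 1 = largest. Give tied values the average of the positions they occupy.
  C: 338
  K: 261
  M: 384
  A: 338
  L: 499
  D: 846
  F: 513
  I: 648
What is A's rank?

6.5

Sorted (descending): 846, 648, 513, 499, 384, 338, 338, 261
The 2 values of 338 occupy positions 6–7 → average rank (6+7)/2 = 6.5.
A has value 338 → rank 6.5.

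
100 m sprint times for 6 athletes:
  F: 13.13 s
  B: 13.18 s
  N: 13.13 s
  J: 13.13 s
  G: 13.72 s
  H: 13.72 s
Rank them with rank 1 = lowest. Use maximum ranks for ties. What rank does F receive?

3

Sorted (ascending): 13.13, 13.13, 13.13, 13.18, 13.72, 13.72
The 3 values of 13.13 occupy positions 1–3 → each gets rank 3.
The 2 values of 13.72 occupy positions 5–6 → each gets rank 6.
F has value 13.13 s → rank 3.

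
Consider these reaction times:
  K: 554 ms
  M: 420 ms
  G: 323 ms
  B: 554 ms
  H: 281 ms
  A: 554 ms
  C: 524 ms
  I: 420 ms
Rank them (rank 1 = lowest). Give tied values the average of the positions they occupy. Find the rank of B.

Sorted (ascending): 281, 323, 420, 420, 524, 554, 554, 554
The 2 values of 420 occupy positions 3–4 → average rank (3+4)/2 = 3.5.
The 3 values of 554 occupy positions 6–8 → average rank 7.
B has value 554 ms → rank 7.

7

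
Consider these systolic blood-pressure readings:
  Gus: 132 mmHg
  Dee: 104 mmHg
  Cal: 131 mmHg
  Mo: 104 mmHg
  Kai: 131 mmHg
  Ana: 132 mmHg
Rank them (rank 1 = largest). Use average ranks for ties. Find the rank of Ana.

Sorted (descending): 132, 132, 131, 131, 104, 104
The 2 values of 132 occupy positions 1–2 → average rank (1+2)/2 = 1.5.
The 2 values of 131 occupy positions 3–4 → average rank (3+4)/2 = 3.5.
The 2 values of 104 occupy positions 5–6 → average rank (5+6)/2 = 5.5.
Ana has value 132 mmHg → rank 1.5.

1.5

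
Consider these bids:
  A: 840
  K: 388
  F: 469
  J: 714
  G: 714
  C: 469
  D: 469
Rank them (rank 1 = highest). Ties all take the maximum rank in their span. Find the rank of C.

Sorted (descending): 840, 714, 714, 469, 469, 469, 388
The 2 values of 714 occupy positions 2–3 → each gets rank 3.
The 3 values of 469 occupy positions 4–6 → each gets rank 6.
C has value 469 → rank 6.

6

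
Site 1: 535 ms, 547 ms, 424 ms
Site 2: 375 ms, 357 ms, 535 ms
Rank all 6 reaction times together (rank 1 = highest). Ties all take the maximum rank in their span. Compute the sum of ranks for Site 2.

14

Sorted (descending): 547, 535, 535, 424, 375, 357
The 2 values of 535 occupy positions 2–3 → each gets rank 3.
Site 2 values → pooled ranks: 375→5, 357→6, 535→3
Rank sum = 5 + 6 + 3 = 14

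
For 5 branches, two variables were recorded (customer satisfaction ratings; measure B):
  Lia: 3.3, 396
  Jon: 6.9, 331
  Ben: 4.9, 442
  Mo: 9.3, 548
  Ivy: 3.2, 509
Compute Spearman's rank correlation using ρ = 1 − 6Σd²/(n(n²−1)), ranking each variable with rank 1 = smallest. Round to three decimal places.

0.100

Ranks of variable 1: 2, 4, 3, 5, 1
Ranks of variable 2: 2, 1, 3, 5, 4
d = r₁ − r₂: 0, 3, 0, 0, -3
d²: 0, 9, 0, 0, 9; Σd² = 18
ρ = 1 − 6·18/(5·24) = 1 − 108/120 = 0.100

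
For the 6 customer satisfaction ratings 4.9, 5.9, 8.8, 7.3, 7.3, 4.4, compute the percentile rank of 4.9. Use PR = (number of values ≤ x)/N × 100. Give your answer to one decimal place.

N = 6.
Strictly below 4.9: 1. Equal to 4.9: 1.
PR = 2/6 × 100 = 33.3

33.3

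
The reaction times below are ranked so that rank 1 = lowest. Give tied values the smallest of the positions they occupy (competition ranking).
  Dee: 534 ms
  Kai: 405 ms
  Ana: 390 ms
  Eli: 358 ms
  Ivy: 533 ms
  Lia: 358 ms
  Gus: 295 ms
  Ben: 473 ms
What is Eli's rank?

2

Sorted (ascending): 295, 358, 358, 390, 405, 473, 533, 534
The 2 values of 358 occupy positions 2–3 → each gets rank 2.
Eli has value 358 ms → rank 2.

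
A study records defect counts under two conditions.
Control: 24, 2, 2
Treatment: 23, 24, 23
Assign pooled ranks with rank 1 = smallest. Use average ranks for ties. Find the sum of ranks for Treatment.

Sorted (ascending): 2, 2, 23, 23, 24, 24
The 2 values of 2 occupy positions 1–2 → average rank (1+2)/2 = 1.5.
The 2 values of 23 occupy positions 3–4 → average rank (3+4)/2 = 3.5.
The 2 values of 24 occupy positions 5–6 → average rank (5+6)/2 = 5.5.
Treatment values → pooled ranks: 23→3.5, 24→5.5, 23→3.5
Rank sum = 3.5 + 5.5 + 3.5 = 12.5

12.5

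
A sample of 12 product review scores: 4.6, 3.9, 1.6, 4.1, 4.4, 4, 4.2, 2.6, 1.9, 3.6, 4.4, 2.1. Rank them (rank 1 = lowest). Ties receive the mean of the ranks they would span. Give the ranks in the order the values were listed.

12, 6, 1, 8, 10.5, 7, 9, 4, 2, 5, 10.5, 3

Sorted (ascending): 1.6, 1.9, 2.1, 2.6, 3.6, 3.9, 4, 4.1, 4.2, 4.4, 4.4, 4.6
The 2 values of 4.4 occupy positions 10–11 → average rank (10+11)/2 = 10.5.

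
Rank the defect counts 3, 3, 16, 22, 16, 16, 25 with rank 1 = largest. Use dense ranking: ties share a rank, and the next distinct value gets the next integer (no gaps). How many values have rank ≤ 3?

Sorted (descending): 25, 22, 16, 16, 16, 3, 3
The 3 values of 16 share dense rank 3.
The 2 values of 3 share dense rank 4.
Remaining distinct values take the next consecutive integers.
Ranks ≤ 3: {1, 2, 3, 3, 3} → 5 values.

5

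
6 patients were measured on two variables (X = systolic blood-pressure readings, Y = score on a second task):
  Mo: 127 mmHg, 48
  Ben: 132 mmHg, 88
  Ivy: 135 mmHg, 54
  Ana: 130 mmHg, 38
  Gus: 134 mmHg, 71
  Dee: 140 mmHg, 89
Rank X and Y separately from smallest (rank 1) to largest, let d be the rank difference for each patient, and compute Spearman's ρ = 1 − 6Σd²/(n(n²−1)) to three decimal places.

0.714

Ranks of variable 1: 1, 3, 5, 2, 4, 6
Ranks of variable 2: 2, 5, 3, 1, 4, 6
d = r₁ − r₂: -1, -2, 2, 1, 0, 0
d²: 1, 4, 4, 1, 0, 0; Σd² = 10
ρ = 1 − 6·10/(6·35) = 1 − 60/210 = 0.714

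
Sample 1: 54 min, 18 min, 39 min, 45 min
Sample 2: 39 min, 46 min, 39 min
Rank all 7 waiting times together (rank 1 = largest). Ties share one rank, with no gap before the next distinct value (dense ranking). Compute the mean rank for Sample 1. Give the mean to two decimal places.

3.25

Sorted (descending): 54, 46, 45, 39, 39, 39, 18
The 3 values of 39 share dense rank 4.
Remaining distinct values take the next consecutive integers.
Sample 1 values → pooled ranks: 54→1, 18→5, 39→4, 45→3
Mean rank = (1 + 5 + 4 + 3) / 4 = 3.25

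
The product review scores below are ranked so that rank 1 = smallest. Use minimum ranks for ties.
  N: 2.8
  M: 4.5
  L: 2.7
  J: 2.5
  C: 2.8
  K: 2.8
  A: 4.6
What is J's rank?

1

Sorted (ascending): 2.5, 2.7, 2.8, 2.8, 2.8, 4.5, 4.6
The 3 values of 2.8 occupy positions 3–5 → each gets rank 3.
J has value 2.5 → rank 1.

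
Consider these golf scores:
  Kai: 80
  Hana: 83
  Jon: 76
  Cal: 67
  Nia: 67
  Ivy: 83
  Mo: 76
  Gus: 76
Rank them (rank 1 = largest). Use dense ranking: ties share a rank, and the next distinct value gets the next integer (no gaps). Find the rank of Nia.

Sorted (descending): 83, 83, 80, 76, 76, 76, 67, 67
The 2 values of 83 share dense rank 1.
The 3 values of 76 share dense rank 3.
The 2 values of 67 share dense rank 4.
Remaining distinct values take the next consecutive integers.
Nia has value 67 → rank 4.

4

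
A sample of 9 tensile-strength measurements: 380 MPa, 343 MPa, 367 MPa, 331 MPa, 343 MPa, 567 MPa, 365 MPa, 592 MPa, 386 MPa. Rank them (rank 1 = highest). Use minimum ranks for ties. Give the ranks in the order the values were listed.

Sorted (descending): 592, 567, 386, 380, 367, 365, 343, 343, 331
The 2 values of 343 occupy positions 7–8 → each gets rank 7.

4, 7, 5, 9, 7, 2, 6, 1, 3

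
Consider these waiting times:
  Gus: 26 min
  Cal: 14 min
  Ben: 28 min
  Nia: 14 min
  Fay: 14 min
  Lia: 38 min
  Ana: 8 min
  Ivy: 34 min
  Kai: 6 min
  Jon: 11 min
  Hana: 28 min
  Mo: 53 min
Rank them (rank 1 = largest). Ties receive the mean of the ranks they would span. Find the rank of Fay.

8

Sorted (descending): 53, 38, 34, 28, 28, 26, 14, 14, 14, 11, 8, 6
The 2 values of 28 occupy positions 4–5 → average rank (4+5)/2 = 4.5.
The 3 values of 14 occupy positions 7–9 → average rank 8.
Fay has value 14 min → rank 8.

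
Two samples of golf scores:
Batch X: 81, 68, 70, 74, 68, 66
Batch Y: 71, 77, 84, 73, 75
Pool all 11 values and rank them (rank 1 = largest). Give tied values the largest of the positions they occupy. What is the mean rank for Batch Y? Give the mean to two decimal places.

Sorted (descending): 84, 81, 77, 75, 74, 73, 71, 70, 68, 68, 66
The 2 values of 68 occupy positions 9–10 → each gets rank 10.
Batch Y values → pooled ranks: 71→7, 77→3, 84→1, 73→6, 75→4
Mean rank = (7 + 3 + 1 + 6 + 4) / 5 = 4.20

4.20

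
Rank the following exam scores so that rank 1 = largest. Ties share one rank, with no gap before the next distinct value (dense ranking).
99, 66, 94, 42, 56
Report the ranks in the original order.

1, 3, 2, 5, 4

Sorted (descending): 99, 94, 66, 56, 42
No ties — each value takes its position as its rank.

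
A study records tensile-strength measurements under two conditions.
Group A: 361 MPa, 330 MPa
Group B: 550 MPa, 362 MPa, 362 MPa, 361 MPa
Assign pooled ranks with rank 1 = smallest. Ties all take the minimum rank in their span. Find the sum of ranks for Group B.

Sorted (ascending): 330, 361, 361, 362, 362, 550
The 2 values of 361 occupy positions 2–3 → each gets rank 2.
The 2 values of 362 occupy positions 4–5 → each gets rank 4.
Group B values → pooled ranks: 550→6, 362→4, 362→4, 361→2
Rank sum = 6 + 4 + 4 + 2 = 16

16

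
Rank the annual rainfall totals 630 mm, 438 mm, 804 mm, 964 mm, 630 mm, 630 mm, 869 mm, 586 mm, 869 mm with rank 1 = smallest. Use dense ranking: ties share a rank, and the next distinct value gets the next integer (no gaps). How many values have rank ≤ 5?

Sorted (ascending): 438, 586, 630, 630, 630, 804, 869, 869, 964
The 3 values of 630 share dense rank 3.
The 2 values of 869 share dense rank 5.
Remaining distinct values take the next consecutive integers.
Ranks ≤ 5: {1, 2, 3, 3, 3, 4, 5, 5} → 8 values.

8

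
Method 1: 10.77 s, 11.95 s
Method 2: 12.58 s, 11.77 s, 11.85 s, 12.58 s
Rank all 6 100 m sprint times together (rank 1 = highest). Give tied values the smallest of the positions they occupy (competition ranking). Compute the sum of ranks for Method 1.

9

Sorted (descending): 12.58, 12.58, 11.95, 11.85, 11.77, 10.77
The 2 values of 12.58 occupy positions 1–2 → each gets rank 1.
Method 1 values → pooled ranks: 10.77→6, 11.95→3
Rank sum = 6 + 3 = 9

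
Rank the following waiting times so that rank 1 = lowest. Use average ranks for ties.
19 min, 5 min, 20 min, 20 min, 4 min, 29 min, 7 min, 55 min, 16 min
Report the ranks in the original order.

5, 2, 6.5, 6.5, 1, 8, 3, 9, 4

Sorted (ascending): 4, 5, 7, 16, 19, 20, 20, 29, 55
The 2 values of 20 occupy positions 6–7 → average rank (6+7)/2 = 6.5.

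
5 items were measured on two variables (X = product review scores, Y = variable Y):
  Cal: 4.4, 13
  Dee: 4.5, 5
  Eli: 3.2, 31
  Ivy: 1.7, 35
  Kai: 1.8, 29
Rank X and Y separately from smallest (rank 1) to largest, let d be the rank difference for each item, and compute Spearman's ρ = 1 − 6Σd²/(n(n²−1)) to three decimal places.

Ranks of variable 1: 4, 5, 3, 1, 2
Ranks of variable 2: 2, 1, 4, 5, 3
d = r₁ − r₂: 2, 4, -1, -4, -1
d²: 4, 16, 1, 16, 1; Σd² = 38
ρ = 1 − 6·38/(5·24) = 1 − 228/120 = -0.900

-0.900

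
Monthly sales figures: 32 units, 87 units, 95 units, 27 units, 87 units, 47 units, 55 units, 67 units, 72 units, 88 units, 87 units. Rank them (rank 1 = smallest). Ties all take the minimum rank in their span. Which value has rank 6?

72

Sorted (ascending): 27, 32, 47, 55, 67, 72, 87, 87, 87, 88, 95
The 3 values of 87 occupy positions 7–9 → each gets rank 7.
Rank 6 → value 72.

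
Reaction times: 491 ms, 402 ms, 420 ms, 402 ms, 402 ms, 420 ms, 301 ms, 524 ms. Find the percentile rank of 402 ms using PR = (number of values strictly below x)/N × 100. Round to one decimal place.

N = 8.
Strictly below 402: 1. Equal to 402: 3.
PR = 1/8 × 100 = 12.5

12.5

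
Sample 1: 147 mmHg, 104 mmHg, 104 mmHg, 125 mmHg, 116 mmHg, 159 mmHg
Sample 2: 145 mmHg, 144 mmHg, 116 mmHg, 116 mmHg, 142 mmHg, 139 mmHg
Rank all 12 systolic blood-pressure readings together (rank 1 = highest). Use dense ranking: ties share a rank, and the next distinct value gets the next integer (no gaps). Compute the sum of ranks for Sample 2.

34

Sorted (descending): 159, 147, 145, 144, 142, 139, 125, 116, 116, 116, 104, 104
The 3 values of 116 share dense rank 8.
The 2 values of 104 share dense rank 9.
Remaining distinct values take the next consecutive integers.
Sample 2 values → pooled ranks: 145→3, 144→4, 116→8, 116→8, 142→5, 139→6
Rank sum = 3 + 4 + 8 + 8 + 5 + 6 = 34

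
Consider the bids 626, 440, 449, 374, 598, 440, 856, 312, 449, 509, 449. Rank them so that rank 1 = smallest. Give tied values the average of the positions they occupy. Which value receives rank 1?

Sorted (ascending): 312, 374, 440, 440, 449, 449, 449, 509, 598, 626, 856
The 2 values of 440 occupy positions 3–4 → average rank (3+4)/2 = 3.5.
The 3 values of 449 occupy positions 5–7 → average rank 6.
Rank 1 → value 312.

312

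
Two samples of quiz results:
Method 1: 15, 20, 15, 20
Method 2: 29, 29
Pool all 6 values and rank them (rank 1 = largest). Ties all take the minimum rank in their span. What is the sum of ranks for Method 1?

16

Sorted (descending): 29, 29, 20, 20, 15, 15
The 2 values of 29 occupy positions 1–2 → each gets rank 1.
The 2 values of 20 occupy positions 3–4 → each gets rank 3.
The 2 values of 15 occupy positions 5–6 → each gets rank 5.
Method 1 values → pooled ranks: 15→5, 20→3, 15→5, 20→3
Rank sum = 5 + 3 + 5 + 3 = 16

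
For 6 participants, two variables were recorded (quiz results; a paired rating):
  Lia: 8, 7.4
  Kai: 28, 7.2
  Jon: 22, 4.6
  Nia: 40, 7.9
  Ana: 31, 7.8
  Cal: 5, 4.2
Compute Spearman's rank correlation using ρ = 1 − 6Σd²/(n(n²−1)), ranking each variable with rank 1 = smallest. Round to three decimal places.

0.829

Ranks of variable 1: 2, 4, 3, 6, 5, 1
Ranks of variable 2: 4, 3, 2, 6, 5, 1
d = r₁ − r₂: -2, 1, 1, 0, 0, 0
d²: 4, 1, 1, 0, 0, 0; Σd² = 6
ρ = 1 − 6·6/(6·35) = 1 − 36/210 = 0.829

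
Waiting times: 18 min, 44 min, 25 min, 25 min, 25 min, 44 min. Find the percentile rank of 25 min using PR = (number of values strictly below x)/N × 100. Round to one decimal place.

N = 6.
Strictly below 25: 1. Equal to 25: 3.
PR = 1/6 × 100 = 16.7

16.7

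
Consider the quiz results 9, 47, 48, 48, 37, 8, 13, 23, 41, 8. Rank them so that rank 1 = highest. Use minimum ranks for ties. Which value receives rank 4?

41

Sorted (descending): 48, 48, 47, 41, 37, 23, 13, 9, 8, 8
The 2 values of 48 occupy positions 1–2 → each gets rank 1.
The 2 values of 8 occupy positions 9–10 → each gets rank 9.
Rank 4 → value 41.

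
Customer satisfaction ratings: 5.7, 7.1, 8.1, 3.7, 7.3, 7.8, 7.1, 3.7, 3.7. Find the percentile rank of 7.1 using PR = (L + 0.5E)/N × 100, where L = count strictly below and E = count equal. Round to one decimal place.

55.6

N = 9.
Strictly below 7.1: 4. Equal to 7.1: 2.
PR = (4 + 0.5·2)/9 × 100 = 55.6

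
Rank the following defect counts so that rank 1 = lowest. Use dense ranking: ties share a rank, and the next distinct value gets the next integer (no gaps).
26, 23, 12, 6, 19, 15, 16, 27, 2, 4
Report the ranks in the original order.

9, 8, 4, 3, 7, 5, 6, 10, 1, 2

Sorted (ascending): 2, 4, 6, 12, 15, 16, 19, 23, 26, 27
No ties — each value takes its position as its rank.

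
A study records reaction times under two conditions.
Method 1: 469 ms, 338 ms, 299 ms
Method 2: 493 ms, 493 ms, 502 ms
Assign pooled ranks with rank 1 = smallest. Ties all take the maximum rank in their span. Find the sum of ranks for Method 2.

16

Sorted (ascending): 299, 338, 469, 493, 493, 502
The 2 values of 493 occupy positions 4–5 → each gets rank 5.
Method 2 values → pooled ranks: 493→5, 493→5, 502→6
Rank sum = 5 + 5 + 6 = 16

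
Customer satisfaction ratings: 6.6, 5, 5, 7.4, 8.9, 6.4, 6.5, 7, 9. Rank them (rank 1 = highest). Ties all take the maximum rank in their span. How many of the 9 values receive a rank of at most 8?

7

Sorted (descending): 9, 8.9, 7.4, 7, 6.6, 6.5, 6.4, 5, 5
The 2 values of 5 occupy positions 8–9 → each gets rank 9.
Ranks ≤ 8: {1, 2, 3, 4, 5, 6, 7} → 7 values.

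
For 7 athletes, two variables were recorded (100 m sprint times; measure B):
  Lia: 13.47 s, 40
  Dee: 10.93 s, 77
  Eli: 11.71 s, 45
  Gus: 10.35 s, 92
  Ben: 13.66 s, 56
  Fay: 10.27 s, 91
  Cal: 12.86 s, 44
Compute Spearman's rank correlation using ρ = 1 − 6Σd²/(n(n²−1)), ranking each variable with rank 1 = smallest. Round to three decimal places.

Ranks of variable 1: 6, 3, 4, 2, 7, 1, 5
Ranks of variable 2: 1, 5, 3, 7, 4, 6, 2
d = r₁ − r₂: 5, -2, 1, -5, 3, -5, 3
d²: 25, 4, 1, 25, 9, 25, 9; Σd² = 98
ρ = 1 − 6·98/(7·48) = 1 − 588/336 = -0.750

-0.750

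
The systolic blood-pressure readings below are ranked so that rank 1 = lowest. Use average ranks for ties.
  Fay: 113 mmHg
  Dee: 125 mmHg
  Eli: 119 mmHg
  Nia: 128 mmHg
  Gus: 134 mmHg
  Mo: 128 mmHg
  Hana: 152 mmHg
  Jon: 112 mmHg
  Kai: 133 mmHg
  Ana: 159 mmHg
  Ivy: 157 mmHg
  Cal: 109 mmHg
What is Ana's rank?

Sorted (ascending): 109, 112, 113, 119, 125, 128, 128, 133, 134, 152, 157, 159
The 2 values of 128 occupy positions 6–7 → average rank (6+7)/2 = 6.5.
Ana has value 159 mmHg → rank 12.

12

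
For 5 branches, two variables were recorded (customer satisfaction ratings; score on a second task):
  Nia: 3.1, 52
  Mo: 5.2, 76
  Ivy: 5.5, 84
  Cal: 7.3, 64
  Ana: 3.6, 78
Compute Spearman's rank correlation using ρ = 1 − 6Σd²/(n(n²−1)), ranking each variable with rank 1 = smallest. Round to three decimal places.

0.300

Ranks of variable 1: 1, 3, 4, 5, 2
Ranks of variable 2: 1, 3, 5, 2, 4
d = r₁ − r₂: 0, 0, -1, 3, -2
d²: 0, 0, 1, 9, 4; Σd² = 14
ρ = 1 − 6·14/(5·24) = 1 − 84/120 = 0.300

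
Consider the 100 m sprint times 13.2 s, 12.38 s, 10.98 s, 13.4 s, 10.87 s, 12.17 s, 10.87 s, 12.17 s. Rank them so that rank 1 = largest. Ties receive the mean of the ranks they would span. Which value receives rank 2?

Sorted (descending): 13.4, 13.2, 12.38, 12.17, 12.17, 10.98, 10.87, 10.87
The 2 values of 12.17 occupy positions 4–5 → average rank (4+5)/2 = 4.5.
The 2 values of 10.87 occupy positions 7–8 → average rank (7+8)/2 = 7.5.
Rank 2 → value 13.2.

13.2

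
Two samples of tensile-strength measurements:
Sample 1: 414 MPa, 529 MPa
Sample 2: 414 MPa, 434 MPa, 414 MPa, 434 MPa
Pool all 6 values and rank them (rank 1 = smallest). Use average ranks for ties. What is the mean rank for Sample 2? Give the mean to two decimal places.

Sorted (ascending): 414, 414, 414, 434, 434, 529
The 3 values of 414 occupy positions 1–3 → average rank 2.
The 2 values of 434 occupy positions 4–5 → average rank (4+5)/2 = 4.5.
Sample 2 values → pooled ranks: 414→2, 434→4.5, 414→2, 434→4.5
Mean rank = (2 + 4.5 + 2 + 4.5) / 4 = 3.25

3.25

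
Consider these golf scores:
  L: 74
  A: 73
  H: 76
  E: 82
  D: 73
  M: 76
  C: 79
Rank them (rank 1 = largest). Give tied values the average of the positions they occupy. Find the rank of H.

3.5

Sorted (descending): 82, 79, 76, 76, 74, 73, 73
The 2 values of 76 occupy positions 3–4 → average rank (3+4)/2 = 3.5.
The 2 values of 73 occupy positions 6–7 → average rank (6+7)/2 = 6.5.
H has value 76 → rank 3.5.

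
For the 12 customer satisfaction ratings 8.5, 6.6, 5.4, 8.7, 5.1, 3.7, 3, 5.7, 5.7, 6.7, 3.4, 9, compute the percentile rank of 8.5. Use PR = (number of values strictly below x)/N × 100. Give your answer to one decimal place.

75.0

N = 12.
Strictly below 8.5: 9. Equal to 8.5: 1.
PR = 9/12 × 100 = 75.0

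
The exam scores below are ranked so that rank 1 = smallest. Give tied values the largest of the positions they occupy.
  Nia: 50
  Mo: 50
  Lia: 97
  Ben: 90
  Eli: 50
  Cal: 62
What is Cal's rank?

Sorted (ascending): 50, 50, 50, 62, 90, 97
The 3 values of 50 occupy positions 1–3 → each gets rank 3.
Cal has value 62 → rank 4.

4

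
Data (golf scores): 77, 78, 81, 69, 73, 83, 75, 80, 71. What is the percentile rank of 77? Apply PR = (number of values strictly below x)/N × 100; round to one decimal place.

N = 9.
Strictly below 77: 4. Equal to 77: 1.
PR = 4/9 × 100 = 44.4

44.4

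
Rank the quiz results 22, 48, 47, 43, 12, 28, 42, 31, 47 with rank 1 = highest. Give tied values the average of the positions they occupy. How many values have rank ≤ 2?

1

Sorted (descending): 48, 47, 47, 43, 42, 31, 28, 22, 12
The 2 values of 47 occupy positions 2–3 → average rank (2+3)/2 = 2.5.
Ranks ≤ 2: {1} → 1 value.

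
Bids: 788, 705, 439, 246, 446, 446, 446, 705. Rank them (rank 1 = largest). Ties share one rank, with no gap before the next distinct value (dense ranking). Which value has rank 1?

788

Sorted (descending): 788, 705, 705, 446, 446, 446, 439, 246
The 2 values of 705 share dense rank 2.
The 3 values of 446 share dense rank 3.
Remaining distinct values take the next consecutive integers.
Rank 1 → value 788.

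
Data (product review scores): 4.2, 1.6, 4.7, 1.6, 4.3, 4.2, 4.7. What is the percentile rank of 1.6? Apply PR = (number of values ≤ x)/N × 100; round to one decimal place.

28.6

N = 7.
Strictly below 1.6: 0. Equal to 1.6: 2.
PR = 2/7 × 100 = 28.6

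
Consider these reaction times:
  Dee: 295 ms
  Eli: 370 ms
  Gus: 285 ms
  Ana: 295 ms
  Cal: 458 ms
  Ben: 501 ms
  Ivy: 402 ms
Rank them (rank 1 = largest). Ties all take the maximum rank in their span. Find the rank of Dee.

Sorted (descending): 501, 458, 402, 370, 295, 295, 285
The 2 values of 295 occupy positions 5–6 → each gets rank 6.
Dee has value 295 ms → rank 6.

6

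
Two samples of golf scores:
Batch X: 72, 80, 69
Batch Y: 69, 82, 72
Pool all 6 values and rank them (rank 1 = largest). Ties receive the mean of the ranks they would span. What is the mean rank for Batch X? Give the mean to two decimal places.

3.67

Sorted (descending): 82, 80, 72, 72, 69, 69
The 2 values of 72 occupy positions 3–4 → average rank (3+4)/2 = 3.5.
The 2 values of 69 occupy positions 5–6 → average rank (5+6)/2 = 5.5.
Batch X values → pooled ranks: 72→3.5, 80→2, 69→5.5
Mean rank = (3.5 + 2 + 5.5) / 3 = 3.67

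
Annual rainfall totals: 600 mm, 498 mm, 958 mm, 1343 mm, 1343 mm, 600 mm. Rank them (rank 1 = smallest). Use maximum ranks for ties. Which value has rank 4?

Sorted (ascending): 498, 600, 600, 958, 1343, 1343
The 2 values of 600 occupy positions 2–3 → each gets rank 3.
The 2 values of 1343 occupy positions 5–6 → each gets rank 6.
Rank 4 → value 958.

958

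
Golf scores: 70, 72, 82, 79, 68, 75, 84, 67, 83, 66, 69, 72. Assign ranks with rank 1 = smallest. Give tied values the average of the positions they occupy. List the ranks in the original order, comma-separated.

5, 6.5, 10, 9, 3, 8, 12, 2, 11, 1, 4, 6.5

Sorted (ascending): 66, 67, 68, 69, 70, 72, 72, 75, 79, 82, 83, 84
The 2 values of 72 occupy positions 6–7 → average rank (6+7)/2 = 6.5.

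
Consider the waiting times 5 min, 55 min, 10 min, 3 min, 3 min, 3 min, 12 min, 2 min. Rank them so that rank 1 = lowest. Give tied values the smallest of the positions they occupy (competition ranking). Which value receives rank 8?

Sorted (ascending): 2, 3, 3, 3, 5, 10, 12, 55
The 3 values of 3 occupy positions 2–4 → each gets rank 2.
Rank 8 → value 55.

55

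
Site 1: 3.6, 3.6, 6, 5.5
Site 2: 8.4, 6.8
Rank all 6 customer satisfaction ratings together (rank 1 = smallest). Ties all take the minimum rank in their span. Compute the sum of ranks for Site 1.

9

Sorted (ascending): 3.6, 3.6, 5.5, 6, 6.8, 8.4
The 2 values of 3.6 occupy positions 1–2 → each gets rank 1.
Site 1 values → pooled ranks: 3.6→1, 3.6→1, 6→4, 5.5→3
Rank sum = 1 + 1 + 4 + 3 = 9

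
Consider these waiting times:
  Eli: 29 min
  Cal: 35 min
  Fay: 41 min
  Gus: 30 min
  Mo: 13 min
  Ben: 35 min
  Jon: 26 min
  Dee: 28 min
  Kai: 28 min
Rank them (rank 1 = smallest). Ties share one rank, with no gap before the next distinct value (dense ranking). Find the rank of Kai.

Sorted (ascending): 13, 26, 28, 28, 29, 30, 35, 35, 41
The 2 values of 28 share dense rank 3.
The 2 values of 35 share dense rank 6.
Remaining distinct values take the next consecutive integers.
Kai has value 28 min → rank 3.

3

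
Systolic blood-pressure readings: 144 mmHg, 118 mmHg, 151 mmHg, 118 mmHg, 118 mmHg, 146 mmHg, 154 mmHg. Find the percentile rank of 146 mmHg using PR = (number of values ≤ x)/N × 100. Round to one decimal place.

71.4

N = 7.
Strictly below 146: 4. Equal to 146: 1.
PR = 5/7 × 100 = 71.4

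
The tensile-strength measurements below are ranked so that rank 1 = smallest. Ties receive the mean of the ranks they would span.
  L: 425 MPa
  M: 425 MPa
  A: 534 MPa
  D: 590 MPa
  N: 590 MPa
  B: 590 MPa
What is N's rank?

5

Sorted (ascending): 425, 425, 534, 590, 590, 590
The 2 values of 425 occupy positions 1–2 → average rank (1+2)/2 = 1.5.
The 3 values of 590 occupy positions 4–6 → average rank 5.
N has value 590 MPa → rank 5.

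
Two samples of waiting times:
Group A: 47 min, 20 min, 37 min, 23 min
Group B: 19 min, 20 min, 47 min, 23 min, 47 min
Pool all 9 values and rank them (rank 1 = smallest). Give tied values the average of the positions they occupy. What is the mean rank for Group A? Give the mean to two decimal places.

Sorted (ascending): 19, 20, 20, 23, 23, 37, 47, 47, 47
The 2 values of 20 occupy positions 2–3 → average rank (2+3)/2 = 2.5.
The 2 values of 23 occupy positions 4–5 → average rank (4+5)/2 = 4.5.
The 3 values of 47 occupy positions 7–9 → average rank 8.
Group A values → pooled ranks: 47→8, 20→2.5, 37→6, 23→4.5
Mean rank = (8 + 2.5 + 6 + 4.5) / 4 = 5.25

5.25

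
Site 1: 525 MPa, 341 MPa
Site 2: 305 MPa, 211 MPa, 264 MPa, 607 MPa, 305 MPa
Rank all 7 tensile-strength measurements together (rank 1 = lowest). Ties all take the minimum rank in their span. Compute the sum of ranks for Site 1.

Sorted (ascending): 211, 264, 305, 305, 341, 525, 607
The 2 values of 305 occupy positions 3–4 → each gets rank 3.
Site 1 values → pooled ranks: 525→6, 341→5
Rank sum = 6 + 5 = 11

11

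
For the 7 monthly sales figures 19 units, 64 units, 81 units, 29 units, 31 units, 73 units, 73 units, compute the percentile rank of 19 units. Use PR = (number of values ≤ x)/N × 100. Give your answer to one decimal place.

14.3

N = 7.
Strictly below 19: 0. Equal to 19: 1.
PR = 1/7 × 100 = 14.3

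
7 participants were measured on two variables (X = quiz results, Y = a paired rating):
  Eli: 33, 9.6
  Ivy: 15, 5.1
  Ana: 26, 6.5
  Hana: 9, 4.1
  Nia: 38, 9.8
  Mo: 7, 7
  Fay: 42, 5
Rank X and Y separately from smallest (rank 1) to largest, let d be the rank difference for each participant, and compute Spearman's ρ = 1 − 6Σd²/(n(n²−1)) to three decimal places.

0.214

Ranks of variable 1: 5, 3, 4, 2, 6, 1, 7
Ranks of variable 2: 6, 3, 4, 1, 7, 5, 2
d = r₁ − r₂: -1, 0, 0, 1, -1, -4, 5
d²: 1, 0, 0, 1, 1, 16, 25; Σd² = 44
ρ = 1 − 6·44/(7·48) = 1 − 264/336 = 0.214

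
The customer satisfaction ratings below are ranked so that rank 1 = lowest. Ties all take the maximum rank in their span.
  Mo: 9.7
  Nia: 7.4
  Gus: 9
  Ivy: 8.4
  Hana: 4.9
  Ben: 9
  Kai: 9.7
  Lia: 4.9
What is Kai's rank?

8

Sorted (ascending): 4.9, 4.9, 7.4, 8.4, 9, 9, 9.7, 9.7
The 2 values of 4.9 occupy positions 1–2 → each gets rank 2.
The 2 values of 9 occupy positions 5–6 → each gets rank 6.
The 2 values of 9.7 occupy positions 7–8 → each gets rank 8.
Kai has value 9.7 → rank 8.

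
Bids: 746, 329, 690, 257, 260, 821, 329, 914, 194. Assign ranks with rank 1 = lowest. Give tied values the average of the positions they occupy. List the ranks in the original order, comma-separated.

7, 4.5, 6, 2, 3, 8, 4.5, 9, 1

Sorted (ascending): 194, 257, 260, 329, 329, 690, 746, 821, 914
The 2 values of 329 occupy positions 4–5 → average rank (4+5)/2 = 4.5.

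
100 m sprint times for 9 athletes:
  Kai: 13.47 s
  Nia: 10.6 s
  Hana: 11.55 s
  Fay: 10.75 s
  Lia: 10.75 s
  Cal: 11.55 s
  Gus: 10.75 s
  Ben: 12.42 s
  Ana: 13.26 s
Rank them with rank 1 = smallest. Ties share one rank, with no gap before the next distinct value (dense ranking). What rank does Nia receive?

1

Sorted (ascending): 10.6, 10.75, 10.75, 10.75, 11.55, 11.55, 12.42, 13.26, 13.47
The 3 values of 10.75 share dense rank 2.
The 2 values of 11.55 share dense rank 3.
Remaining distinct values take the next consecutive integers.
Nia has value 10.6 s → rank 1.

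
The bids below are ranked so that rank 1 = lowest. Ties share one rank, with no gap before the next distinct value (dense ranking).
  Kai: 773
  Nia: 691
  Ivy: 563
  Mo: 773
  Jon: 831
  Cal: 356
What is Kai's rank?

4

Sorted (ascending): 356, 563, 691, 773, 773, 831
The 2 values of 773 share dense rank 4.
Remaining distinct values take the next consecutive integers.
Kai has value 773 → rank 4.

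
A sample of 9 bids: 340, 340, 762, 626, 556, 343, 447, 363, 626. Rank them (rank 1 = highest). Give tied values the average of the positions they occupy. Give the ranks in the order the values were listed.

8.5, 8.5, 1, 2.5, 4, 7, 5, 6, 2.5

Sorted (descending): 762, 626, 626, 556, 447, 363, 343, 340, 340
The 2 values of 626 occupy positions 2–3 → average rank (2+3)/2 = 2.5.
The 2 values of 340 occupy positions 8–9 → average rank (8+9)/2 = 8.5.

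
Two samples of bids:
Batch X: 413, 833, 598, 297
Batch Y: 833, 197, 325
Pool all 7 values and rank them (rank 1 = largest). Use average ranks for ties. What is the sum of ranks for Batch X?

Sorted (descending): 833, 833, 598, 413, 325, 297, 197
The 2 values of 833 occupy positions 1–2 → average rank (1+2)/2 = 1.5.
Batch X values → pooled ranks: 413→4, 833→1.5, 598→3, 297→6
Rank sum = 4 + 1.5 + 3 + 6 = 14.5

14.5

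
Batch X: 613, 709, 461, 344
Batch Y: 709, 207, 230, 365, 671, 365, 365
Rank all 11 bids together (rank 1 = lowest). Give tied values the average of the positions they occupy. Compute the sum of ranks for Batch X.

Sorted (ascending): 207, 230, 344, 365, 365, 365, 461, 613, 671, 709, 709
The 3 values of 365 occupy positions 4–6 → average rank 5.
The 2 values of 709 occupy positions 10–11 → average rank (10+11)/2 = 10.5.
Batch X values → pooled ranks: 613→8, 709→10.5, 461→7, 344→3
Rank sum = 8 + 10.5 + 7 + 3 = 28.5

28.5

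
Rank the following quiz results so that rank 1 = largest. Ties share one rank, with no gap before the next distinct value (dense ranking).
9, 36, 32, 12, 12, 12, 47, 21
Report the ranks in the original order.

Sorted (descending): 47, 36, 32, 21, 12, 12, 12, 9
The 3 values of 12 share dense rank 5.
Remaining distinct values take the next consecutive integers.

6, 2, 3, 5, 5, 5, 1, 4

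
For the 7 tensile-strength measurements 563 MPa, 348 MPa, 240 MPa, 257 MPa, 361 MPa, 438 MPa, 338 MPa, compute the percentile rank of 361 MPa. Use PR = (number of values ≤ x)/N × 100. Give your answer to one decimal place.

N = 7.
Strictly below 361: 4. Equal to 361: 1.
PR = 5/7 × 100 = 71.4

71.4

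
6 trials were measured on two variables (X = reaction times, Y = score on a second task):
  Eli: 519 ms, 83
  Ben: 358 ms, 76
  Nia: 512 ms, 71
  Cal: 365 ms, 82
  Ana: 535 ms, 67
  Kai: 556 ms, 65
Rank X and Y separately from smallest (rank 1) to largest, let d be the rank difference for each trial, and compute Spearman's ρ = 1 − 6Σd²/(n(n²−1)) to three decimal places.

Ranks of variable 1: 4, 1, 3, 2, 5, 6
Ranks of variable 2: 6, 4, 3, 5, 2, 1
d = r₁ − r₂: -2, -3, 0, -3, 3, 5
d²: 4, 9, 0, 9, 9, 25; Σd² = 56
ρ = 1 − 6·56/(6·35) = 1 − 336/210 = -0.600

-0.600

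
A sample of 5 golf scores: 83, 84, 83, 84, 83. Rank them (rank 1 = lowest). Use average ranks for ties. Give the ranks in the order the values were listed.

Sorted (ascending): 83, 83, 83, 84, 84
The 3 values of 83 occupy positions 1–3 → average rank 2.
The 2 values of 84 occupy positions 4–5 → average rank (4+5)/2 = 4.5.

2, 4.5, 2, 4.5, 2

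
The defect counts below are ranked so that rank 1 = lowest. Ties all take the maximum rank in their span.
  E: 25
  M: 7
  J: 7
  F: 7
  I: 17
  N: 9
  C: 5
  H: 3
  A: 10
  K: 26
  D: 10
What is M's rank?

Sorted (ascending): 3, 5, 7, 7, 7, 9, 10, 10, 17, 25, 26
The 3 values of 7 occupy positions 3–5 → each gets rank 5.
The 2 values of 10 occupy positions 7–8 → each gets rank 8.
M has value 7 → rank 5.

5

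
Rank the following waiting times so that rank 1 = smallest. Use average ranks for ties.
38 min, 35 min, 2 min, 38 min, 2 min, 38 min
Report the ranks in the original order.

Sorted (ascending): 2, 2, 35, 38, 38, 38
The 2 values of 2 occupy positions 1–2 → average rank (1+2)/2 = 1.5.
The 3 values of 38 occupy positions 4–6 → average rank 5.

5, 3, 1.5, 5, 1.5, 5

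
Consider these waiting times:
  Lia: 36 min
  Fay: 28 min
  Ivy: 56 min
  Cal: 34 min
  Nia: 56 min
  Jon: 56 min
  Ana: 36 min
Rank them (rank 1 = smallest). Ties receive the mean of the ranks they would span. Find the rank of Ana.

Sorted (ascending): 28, 34, 36, 36, 56, 56, 56
The 2 values of 36 occupy positions 3–4 → average rank (3+4)/2 = 3.5.
The 3 values of 56 occupy positions 5–7 → average rank 6.
Ana has value 36 min → rank 3.5.

3.5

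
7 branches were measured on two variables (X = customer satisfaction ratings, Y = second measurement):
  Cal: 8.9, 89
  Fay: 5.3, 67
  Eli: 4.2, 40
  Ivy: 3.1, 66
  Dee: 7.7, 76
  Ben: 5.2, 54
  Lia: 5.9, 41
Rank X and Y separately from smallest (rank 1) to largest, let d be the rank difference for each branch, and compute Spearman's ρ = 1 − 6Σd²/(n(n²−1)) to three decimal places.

0.643

Ranks of variable 1: 7, 4, 2, 1, 6, 3, 5
Ranks of variable 2: 7, 5, 1, 4, 6, 3, 2
d = r₁ − r₂: 0, -1, 1, -3, 0, 0, 3
d²: 0, 1, 1, 9, 0, 0, 9; Σd² = 20
ρ = 1 − 6·20/(7·48) = 1 − 120/336 = 0.643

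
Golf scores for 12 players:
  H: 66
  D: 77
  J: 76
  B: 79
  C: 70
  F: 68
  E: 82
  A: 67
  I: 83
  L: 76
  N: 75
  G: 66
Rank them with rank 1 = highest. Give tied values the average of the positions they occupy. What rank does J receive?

Sorted (descending): 83, 82, 79, 77, 76, 76, 75, 70, 68, 67, 66, 66
The 2 values of 76 occupy positions 5–6 → average rank (5+6)/2 = 5.5.
The 2 values of 66 occupy positions 11–12 → average rank (11+12)/2 = 11.5.
J has value 76 → rank 5.5.

5.5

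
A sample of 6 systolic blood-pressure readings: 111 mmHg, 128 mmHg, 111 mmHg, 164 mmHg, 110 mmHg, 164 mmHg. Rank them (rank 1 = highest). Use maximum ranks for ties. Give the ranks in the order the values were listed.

Sorted (descending): 164, 164, 128, 111, 111, 110
The 2 values of 164 occupy positions 1–2 → each gets rank 2.
The 2 values of 111 occupy positions 4–5 → each gets rank 5.

5, 3, 5, 2, 6, 2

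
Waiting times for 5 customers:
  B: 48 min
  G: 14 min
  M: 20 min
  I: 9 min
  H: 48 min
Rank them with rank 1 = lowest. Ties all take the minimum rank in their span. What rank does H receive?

Sorted (ascending): 9, 14, 20, 48, 48
The 2 values of 48 occupy positions 4–5 → each gets rank 4.
H has value 48 min → rank 4.

4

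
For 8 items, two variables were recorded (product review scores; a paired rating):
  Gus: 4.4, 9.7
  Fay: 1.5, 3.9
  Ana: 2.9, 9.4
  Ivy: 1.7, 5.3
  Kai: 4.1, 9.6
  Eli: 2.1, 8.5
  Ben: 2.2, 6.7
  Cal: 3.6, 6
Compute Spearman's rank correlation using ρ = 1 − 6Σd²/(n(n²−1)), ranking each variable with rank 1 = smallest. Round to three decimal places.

Ranks of variable 1: 8, 1, 5, 2, 7, 3, 4, 6
Ranks of variable 2: 8, 1, 6, 2, 7, 5, 4, 3
d = r₁ − r₂: 0, 0, -1, 0, 0, -2, 0, 3
d²: 0, 0, 1, 0, 0, 4, 0, 9; Σd² = 14
ρ = 1 − 6·14/(8·63) = 1 − 84/504 = 0.833

0.833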